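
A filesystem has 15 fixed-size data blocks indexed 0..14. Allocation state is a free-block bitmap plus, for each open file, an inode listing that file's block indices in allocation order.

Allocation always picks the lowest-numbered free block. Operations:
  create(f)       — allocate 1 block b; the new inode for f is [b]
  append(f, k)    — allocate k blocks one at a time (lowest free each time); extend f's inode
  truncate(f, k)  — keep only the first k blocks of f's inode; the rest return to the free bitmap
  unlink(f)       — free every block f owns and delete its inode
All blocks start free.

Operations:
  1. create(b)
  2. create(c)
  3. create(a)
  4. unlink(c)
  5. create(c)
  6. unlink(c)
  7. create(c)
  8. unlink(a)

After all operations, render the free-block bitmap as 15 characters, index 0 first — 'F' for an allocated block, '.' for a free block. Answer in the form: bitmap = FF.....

create(b): bitmap=F.............. | b=[0]
create(c): bitmap=FF............. | b=[0] c=[1]
create(a): bitmap=FFF............ | a=[2] b=[0] c=[1]
unlink(c): bitmap=F.F............ | a=[2] b=[0]
create(c): bitmap=FFF............ | a=[2] b=[0] c=[1]
unlink(c): bitmap=F.F............ | a=[2] b=[0]
create(c): bitmap=FFF............ | a=[2] b=[0] c=[1]
unlink(a): bitmap=FF............. | b=[0] c=[1]

bitmap = FF.............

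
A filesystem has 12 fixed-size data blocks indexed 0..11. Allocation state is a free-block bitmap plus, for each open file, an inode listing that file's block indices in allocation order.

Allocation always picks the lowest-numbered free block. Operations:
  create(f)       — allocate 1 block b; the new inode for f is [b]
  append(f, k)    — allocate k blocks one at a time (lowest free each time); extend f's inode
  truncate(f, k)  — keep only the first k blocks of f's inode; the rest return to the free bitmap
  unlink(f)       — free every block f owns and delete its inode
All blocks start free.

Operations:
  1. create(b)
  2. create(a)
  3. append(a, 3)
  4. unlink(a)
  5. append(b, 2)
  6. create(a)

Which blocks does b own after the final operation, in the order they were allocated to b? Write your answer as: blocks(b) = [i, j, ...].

create(b): bitmap=F........... | b=[0]
create(a): bitmap=FF.......... | a=[1] b=[0]
append(a, 3): bitmap=FFFFF....... | a=[1, 2, 3, 4] b=[0]
unlink(a): bitmap=F........... | b=[0]
append(b, 2): bitmap=FFF......... | b=[0, 1, 2]
create(a): bitmap=FFFF........ | a=[3] b=[0, 1, 2]

blocks(b) = [0, 1, 2]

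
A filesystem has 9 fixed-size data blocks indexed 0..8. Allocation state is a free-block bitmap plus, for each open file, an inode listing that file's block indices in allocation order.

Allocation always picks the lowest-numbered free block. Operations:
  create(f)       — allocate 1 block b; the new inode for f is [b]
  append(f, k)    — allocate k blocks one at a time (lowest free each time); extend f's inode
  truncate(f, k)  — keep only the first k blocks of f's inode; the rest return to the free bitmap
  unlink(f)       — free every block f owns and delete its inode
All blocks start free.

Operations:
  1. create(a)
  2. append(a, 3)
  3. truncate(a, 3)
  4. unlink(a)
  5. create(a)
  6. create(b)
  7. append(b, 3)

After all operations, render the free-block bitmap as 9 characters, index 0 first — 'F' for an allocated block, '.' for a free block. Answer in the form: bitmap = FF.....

  1. create(a)  ⇒  F........  {a→[0]}
  2. append(a, 3)  ⇒  FFFF.....  {a→[0, 1, 2, 3]}
  3. truncate(a, 3)  ⇒  FFF......  {a→[0, 1, 2]}
  4. unlink(a)  ⇒  .........  {}
  5. create(a)  ⇒  F........  {a→[0]}
  6. create(b)  ⇒  FF.......  {a→[0]; b→[1]}
  7. append(b, 3)  ⇒  FFFFF....  {a→[0]; b→[1, 2, 3, 4]}

bitmap = FFFFF....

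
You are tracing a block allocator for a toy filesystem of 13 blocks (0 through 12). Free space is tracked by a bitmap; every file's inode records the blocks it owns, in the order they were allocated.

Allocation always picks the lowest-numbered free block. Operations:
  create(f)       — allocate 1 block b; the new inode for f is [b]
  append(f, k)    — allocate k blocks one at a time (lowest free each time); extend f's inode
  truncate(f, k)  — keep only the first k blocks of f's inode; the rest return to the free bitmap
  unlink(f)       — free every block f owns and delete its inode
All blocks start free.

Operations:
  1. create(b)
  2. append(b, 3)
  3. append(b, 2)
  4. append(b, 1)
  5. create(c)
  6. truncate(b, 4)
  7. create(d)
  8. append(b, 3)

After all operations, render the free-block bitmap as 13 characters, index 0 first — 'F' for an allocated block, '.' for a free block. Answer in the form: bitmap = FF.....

  1. create(b)  ⇒  F............  {b→[0]}
  2. append(b, 3)  ⇒  FFFF.........  {b→[0, 1, 2, 3]}
  3. append(b, 2)  ⇒  FFFFFF.......  {b→[0, 1, 2, 3, 4, 5]}
  4. append(b, 1)  ⇒  FFFFFFF......  {b→[0, 1, 2, 3, 4, 5, 6]}
  5. create(c)  ⇒  FFFFFFFF.....  {b→[0, 1, 2, 3, 4, 5, 6]; c→[7]}
  6. truncate(b, 4)  ⇒  FFFF...F.....  {b→[0, 1, 2, 3]; c→[7]}
  7. create(d)  ⇒  FFFFF..F.....  {b→[0, 1, 2, 3]; c→[7]; d→[4]}
  8. append(b, 3)  ⇒  FFFFFFFFF....  {b→[0, 1, 2, 3, 5, 6, 8]; c→[7]; d→[4]}

bitmap = FFFFFFFFF....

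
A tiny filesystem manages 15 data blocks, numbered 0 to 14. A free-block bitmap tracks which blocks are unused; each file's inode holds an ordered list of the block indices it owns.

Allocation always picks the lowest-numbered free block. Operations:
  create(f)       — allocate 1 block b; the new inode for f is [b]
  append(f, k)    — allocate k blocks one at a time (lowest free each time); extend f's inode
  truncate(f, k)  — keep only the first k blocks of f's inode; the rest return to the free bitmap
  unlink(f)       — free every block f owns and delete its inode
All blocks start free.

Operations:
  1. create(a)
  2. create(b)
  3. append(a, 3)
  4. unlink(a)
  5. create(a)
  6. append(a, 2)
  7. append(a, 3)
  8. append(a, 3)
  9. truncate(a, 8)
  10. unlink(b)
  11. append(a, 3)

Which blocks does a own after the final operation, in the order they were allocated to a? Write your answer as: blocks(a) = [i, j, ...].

[1] create(a) — a=0 (map F..............)
[2] create(b) — a=0 b=1 (map FF.............)
[3] append(a, 3) — a=0,2,3,4 b=1 (map FFFFF..........)
[4] unlink(a) — b=1 (map .F.............)
[5] create(a) — a=0 b=1 (map FF.............)
[6] append(a, 2) — a=0,2,3 b=1 (map FFFF...........)
[7] append(a, 3) — a=0,2,3,4,5,6 b=1 (map FFFFFFF........)
[8] append(a, 3) — a=0,2,3,4,5,6,7,8,9 b=1 (map FFFFFFFFFF.....)
[9] truncate(a, 8) — a=0,2,3,4,5,6,7,8 b=1 (map FFFFFFFFF......)
[10] unlink(b) — a=0,2,3,4,5,6,7,8 (map F.FFFFFFF......)
[11] append(a, 3) — a=0,2,3,4,5,6,7,8,1,9,10 (map FFFFFFFFFFF....)

blocks(a) = [0, 2, 3, 4, 5, 6, 7, 8, 1, 9, 10]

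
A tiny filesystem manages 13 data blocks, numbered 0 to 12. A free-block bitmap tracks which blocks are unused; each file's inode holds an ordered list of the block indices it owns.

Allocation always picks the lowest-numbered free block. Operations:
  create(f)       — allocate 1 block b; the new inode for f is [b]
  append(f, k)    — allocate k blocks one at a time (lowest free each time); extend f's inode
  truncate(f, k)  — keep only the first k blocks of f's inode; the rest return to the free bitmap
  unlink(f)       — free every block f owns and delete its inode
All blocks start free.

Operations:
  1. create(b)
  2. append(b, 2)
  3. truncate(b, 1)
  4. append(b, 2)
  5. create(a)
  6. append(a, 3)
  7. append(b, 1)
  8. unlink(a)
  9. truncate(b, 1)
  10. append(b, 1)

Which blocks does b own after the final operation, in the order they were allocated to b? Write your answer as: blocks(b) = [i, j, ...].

  1. create(b)  ⇒  F............  {b→[0]}
  2. append(b, 2)  ⇒  FFF..........  {b→[0, 1, 2]}
  3. truncate(b, 1)  ⇒  F............  {b→[0]}
  4. append(b, 2)  ⇒  FFF..........  {b→[0, 1, 2]}
  5. create(a)  ⇒  FFFF.........  {a→[3]; b→[0, 1, 2]}
  6. append(a, 3)  ⇒  FFFFFFF......  {a→[3, 4, 5, 6]; b→[0, 1, 2]}
  7. append(b, 1)  ⇒  FFFFFFFF.....  {a→[3, 4, 5, 6]; b→[0, 1, 2, 7]}
  8. unlink(a)  ⇒  FFF....F.....  {b→[0, 1, 2, 7]}
  9. truncate(b, 1)  ⇒  F............  {b→[0]}
  10. append(b, 1)  ⇒  FF...........  {b→[0, 1]}

blocks(b) = [0, 1]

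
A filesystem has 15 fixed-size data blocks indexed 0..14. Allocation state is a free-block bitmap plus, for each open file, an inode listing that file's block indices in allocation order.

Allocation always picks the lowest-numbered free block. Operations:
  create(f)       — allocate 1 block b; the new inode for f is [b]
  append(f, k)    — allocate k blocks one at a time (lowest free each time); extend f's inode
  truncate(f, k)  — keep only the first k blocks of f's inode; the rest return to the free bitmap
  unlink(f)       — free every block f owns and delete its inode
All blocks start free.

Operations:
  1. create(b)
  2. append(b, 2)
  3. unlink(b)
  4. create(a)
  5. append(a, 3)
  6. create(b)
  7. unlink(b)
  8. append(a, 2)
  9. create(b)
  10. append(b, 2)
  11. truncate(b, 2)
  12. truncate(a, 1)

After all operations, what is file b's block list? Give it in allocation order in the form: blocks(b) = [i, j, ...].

blocks(b) = [6, 7]

after create(b) → b:[0]  free=[F..............]
after append(b, 2) → b:[0, 1, 2]  free=[FFF............]
after unlink(b) →   free=[...............]
after create(a) → a:[0]  free=[F..............]
after append(a, 3) → a:[0, 1, 2, 3]  free=[FFFF...........]
after create(b) → a:[0, 1, 2, 3], b:[4]  free=[FFFFF..........]
after unlink(b) → a:[0, 1, 2, 3]  free=[FFFF...........]
after append(a, 2) → a:[0, 1, 2, 3, 4, 5]  free=[FFFFFF.........]
after create(b) → a:[0, 1, 2, 3, 4, 5], b:[6]  free=[FFFFFFF........]
after append(b, 2) → a:[0, 1, 2, 3, 4, 5], b:[6, 7, 8]  free=[FFFFFFFFF......]
after truncate(b, 2) → a:[0, 1, 2, 3, 4, 5], b:[6, 7]  free=[FFFFFFFF.......]
after truncate(a, 1) → a:[0], b:[6, 7]  free=[F.....FF.......]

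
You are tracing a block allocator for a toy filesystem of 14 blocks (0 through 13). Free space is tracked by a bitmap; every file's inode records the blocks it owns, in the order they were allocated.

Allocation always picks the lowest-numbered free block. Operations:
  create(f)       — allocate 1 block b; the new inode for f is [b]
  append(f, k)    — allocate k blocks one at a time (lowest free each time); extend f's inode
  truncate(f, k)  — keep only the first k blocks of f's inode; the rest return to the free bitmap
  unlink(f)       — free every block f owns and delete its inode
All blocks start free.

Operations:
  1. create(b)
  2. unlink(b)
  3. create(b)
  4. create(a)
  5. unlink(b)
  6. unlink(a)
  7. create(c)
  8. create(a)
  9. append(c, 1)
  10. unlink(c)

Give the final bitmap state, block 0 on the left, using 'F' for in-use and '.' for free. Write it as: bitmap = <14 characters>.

[1] create(b) — b=0 (map F.............)
[2] unlink(b) —  (map ..............)
[3] create(b) — b=0 (map F.............)
[4] create(a) — a=1 b=0 (map FF............)
[5] unlink(b) — a=1 (map .F............)
[6] unlink(a) —  (map ..............)
[7] create(c) — c=0 (map F.............)
[8] create(a) — a=1 c=0 (map FF............)
[9] append(c, 1) — a=1 c=0,2 (map FFF...........)
[10] unlink(c) — a=1 (map .F............)

bitmap = .F............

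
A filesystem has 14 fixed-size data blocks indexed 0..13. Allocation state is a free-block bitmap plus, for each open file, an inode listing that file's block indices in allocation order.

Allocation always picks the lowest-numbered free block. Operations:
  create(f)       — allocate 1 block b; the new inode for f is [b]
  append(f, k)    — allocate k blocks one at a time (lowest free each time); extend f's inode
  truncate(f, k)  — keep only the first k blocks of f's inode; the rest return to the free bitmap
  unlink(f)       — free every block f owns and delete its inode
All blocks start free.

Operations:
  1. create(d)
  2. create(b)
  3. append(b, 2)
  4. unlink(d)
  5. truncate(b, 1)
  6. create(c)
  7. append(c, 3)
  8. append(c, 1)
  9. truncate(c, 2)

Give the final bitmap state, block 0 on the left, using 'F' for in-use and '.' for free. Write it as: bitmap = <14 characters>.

[1] create(d) — d=0 (map F.............)
[2] create(b) — b=1 d=0 (map FF............)
[3] append(b, 2) — b=1,2,3 d=0 (map FFFF..........)
[4] unlink(d) — b=1,2,3 (map .FFF..........)
[5] truncate(b, 1) — b=1 (map .F............)
[6] create(c) — b=1 c=0 (map FF............)
[7] append(c, 3) — b=1 c=0,2,3,4 (map FFFFF.........)
[8] append(c, 1) — b=1 c=0,2,3,4,5 (map FFFFFF........)
[9] truncate(c, 2) — b=1 c=0,2 (map FFF...........)

bitmap = FFF...........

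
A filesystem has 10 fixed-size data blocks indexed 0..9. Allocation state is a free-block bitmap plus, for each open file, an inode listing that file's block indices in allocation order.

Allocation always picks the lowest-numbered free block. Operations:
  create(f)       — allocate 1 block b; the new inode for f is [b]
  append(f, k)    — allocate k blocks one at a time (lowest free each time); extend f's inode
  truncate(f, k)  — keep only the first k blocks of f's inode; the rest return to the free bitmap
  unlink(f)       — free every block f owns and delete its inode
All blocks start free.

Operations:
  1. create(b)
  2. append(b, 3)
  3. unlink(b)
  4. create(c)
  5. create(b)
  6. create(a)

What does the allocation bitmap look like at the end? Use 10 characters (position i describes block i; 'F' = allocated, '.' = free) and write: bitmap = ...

create(b): bitmap=F......... | b=[0]
append(b, 3): bitmap=FFFF...... | b=[0, 1, 2, 3]
unlink(b): bitmap=.......... | 
create(c): bitmap=F......... | c=[0]
create(b): bitmap=FF........ | b=[1] c=[0]
create(a): bitmap=FFF....... | a=[2] b=[1] c=[0]

bitmap = FFF.......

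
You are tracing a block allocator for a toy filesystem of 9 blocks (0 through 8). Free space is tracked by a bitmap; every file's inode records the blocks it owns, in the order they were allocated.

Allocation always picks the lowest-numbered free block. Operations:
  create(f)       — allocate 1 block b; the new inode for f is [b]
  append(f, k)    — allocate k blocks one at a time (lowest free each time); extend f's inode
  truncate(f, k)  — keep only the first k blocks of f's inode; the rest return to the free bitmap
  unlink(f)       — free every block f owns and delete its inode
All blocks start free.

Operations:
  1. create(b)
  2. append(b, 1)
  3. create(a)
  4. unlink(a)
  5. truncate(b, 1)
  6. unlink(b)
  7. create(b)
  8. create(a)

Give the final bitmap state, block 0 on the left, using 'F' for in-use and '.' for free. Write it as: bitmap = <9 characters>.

create(b): bitmap=F........ | b=[0]
append(b, 1): bitmap=FF....... | b=[0, 1]
create(a): bitmap=FFF...... | a=[2] b=[0, 1]
unlink(a): bitmap=FF....... | b=[0, 1]
truncate(b, 1): bitmap=F........ | b=[0]
unlink(b): bitmap=......... | 
create(b): bitmap=F........ | b=[0]
create(a): bitmap=FF....... | a=[1] b=[0]

bitmap = FF.......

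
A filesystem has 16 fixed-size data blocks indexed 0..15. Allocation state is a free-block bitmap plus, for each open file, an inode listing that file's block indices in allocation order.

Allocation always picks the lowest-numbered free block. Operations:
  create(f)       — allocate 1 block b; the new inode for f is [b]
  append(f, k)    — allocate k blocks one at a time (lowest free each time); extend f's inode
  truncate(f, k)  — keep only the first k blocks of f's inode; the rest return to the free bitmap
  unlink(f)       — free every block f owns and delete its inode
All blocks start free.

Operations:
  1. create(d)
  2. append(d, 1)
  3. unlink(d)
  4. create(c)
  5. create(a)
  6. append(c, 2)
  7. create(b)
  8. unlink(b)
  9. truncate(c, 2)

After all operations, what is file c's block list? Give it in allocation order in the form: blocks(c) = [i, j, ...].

[1] create(d) — d=0 (map F...............)
[2] append(d, 1) — d=0,1 (map FF..............)
[3] unlink(d) —  (map ................)
[4] create(c) — c=0 (map F...............)
[5] create(a) — a=1 c=0 (map FF..............)
[6] append(c, 2) — a=1 c=0,2,3 (map FFFF............)
[7] create(b) — a=1 b=4 c=0,2,3 (map FFFFF...........)
[8] unlink(b) — a=1 c=0,2,3 (map FFFF............)
[9] truncate(c, 2) — a=1 c=0,2 (map FFF.............)

blocks(c) = [0, 2]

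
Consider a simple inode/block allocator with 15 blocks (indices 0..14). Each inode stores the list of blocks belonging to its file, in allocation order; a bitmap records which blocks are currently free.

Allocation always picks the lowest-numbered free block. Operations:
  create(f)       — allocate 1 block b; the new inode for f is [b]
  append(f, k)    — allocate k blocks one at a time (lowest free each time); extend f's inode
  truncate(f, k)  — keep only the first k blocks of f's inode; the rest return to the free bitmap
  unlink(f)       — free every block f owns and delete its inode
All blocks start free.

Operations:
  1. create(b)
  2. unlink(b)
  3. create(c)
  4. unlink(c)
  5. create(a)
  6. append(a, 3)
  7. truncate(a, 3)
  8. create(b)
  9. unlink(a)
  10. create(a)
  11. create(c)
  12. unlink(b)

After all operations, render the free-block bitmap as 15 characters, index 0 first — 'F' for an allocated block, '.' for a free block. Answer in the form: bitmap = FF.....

[1] create(b) — b=0 (map F..............)
[2] unlink(b) —  (map ...............)
[3] create(c) — c=0 (map F..............)
[4] unlink(c) —  (map ...............)
[5] create(a) — a=0 (map F..............)
[6] append(a, 3) — a=0,1,2,3 (map FFFF...........)
[7] truncate(a, 3) — a=0,1,2 (map FFF............)
[8] create(b) — a=0,1,2 b=3 (map FFFF...........)
[9] unlink(a) — b=3 (map ...F...........)
[10] create(a) — a=0 b=3 (map F..F...........)
[11] create(c) — a=0 b=3 c=1 (map FF.F...........)
[12] unlink(b) — a=0 c=1 (map FF.............)

bitmap = FF.............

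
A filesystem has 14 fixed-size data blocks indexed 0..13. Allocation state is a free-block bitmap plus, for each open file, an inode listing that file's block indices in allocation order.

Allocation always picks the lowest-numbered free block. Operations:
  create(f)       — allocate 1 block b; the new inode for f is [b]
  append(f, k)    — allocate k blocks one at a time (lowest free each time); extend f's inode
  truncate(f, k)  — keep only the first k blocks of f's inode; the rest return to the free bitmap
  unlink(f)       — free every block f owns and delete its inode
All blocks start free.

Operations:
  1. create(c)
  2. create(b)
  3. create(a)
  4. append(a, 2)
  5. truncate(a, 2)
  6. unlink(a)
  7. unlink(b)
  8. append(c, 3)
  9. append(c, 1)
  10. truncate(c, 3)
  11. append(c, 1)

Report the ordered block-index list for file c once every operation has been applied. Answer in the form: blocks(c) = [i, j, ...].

  1. create(c)  ⇒  F.............  {c→[0]}
  2. create(b)  ⇒  FF............  {b→[1]; c→[0]}
  3. create(a)  ⇒  FFF...........  {a→[2]; b→[1]; c→[0]}
  4. append(a, 2)  ⇒  FFFFF.........  {a→[2, 3, 4]; b→[1]; c→[0]}
  5. truncate(a, 2)  ⇒  FFFF..........  {a→[2, 3]; b→[1]; c→[0]}
  6. unlink(a)  ⇒  FF............  {b→[1]; c→[0]}
  7. unlink(b)  ⇒  F.............  {c→[0]}
  8. append(c, 3)  ⇒  FFFF..........  {c→[0, 1, 2, 3]}
  9. append(c, 1)  ⇒  FFFFF.........  {c→[0, 1, 2, 3, 4]}
  10. truncate(c, 3)  ⇒  FFF...........  {c→[0, 1, 2]}
  11. append(c, 1)  ⇒  FFFF..........  {c→[0, 1, 2, 3]}

blocks(c) = [0, 1, 2, 3]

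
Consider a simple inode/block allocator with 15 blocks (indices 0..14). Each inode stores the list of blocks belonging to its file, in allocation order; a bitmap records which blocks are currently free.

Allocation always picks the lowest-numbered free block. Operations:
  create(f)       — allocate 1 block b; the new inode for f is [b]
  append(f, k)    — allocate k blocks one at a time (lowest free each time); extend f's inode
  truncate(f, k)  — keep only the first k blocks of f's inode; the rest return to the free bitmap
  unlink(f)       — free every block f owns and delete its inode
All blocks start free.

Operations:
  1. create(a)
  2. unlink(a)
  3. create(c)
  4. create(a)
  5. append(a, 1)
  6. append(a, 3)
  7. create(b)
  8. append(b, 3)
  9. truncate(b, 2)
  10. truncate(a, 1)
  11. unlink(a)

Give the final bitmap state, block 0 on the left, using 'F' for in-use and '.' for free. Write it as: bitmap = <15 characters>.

bitmap = F.....FF.......

[1] create(a) — a=0 (map F..............)
[2] unlink(a) —  (map ...............)
[3] create(c) — c=0 (map F..............)
[4] create(a) — a=1 c=0 (map FF.............)
[5] append(a, 1) — a=1,2 c=0 (map FFF............)
[6] append(a, 3) — a=1,2,3,4,5 c=0 (map FFFFFF.........)
[7] create(b) — a=1,2,3,4,5 b=6 c=0 (map FFFFFFF........)
[8] append(b, 3) — a=1,2,3,4,5 b=6,7,8,9 c=0 (map FFFFFFFFFF.....)
[9] truncate(b, 2) — a=1,2,3,4,5 b=6,7 c=0 (map FFFFFFFF.......)
[10] truncate(a, 1) — a=1 b=6,7 c=0 (map FF....FF.......)
[11] unlink(a) — b=6,7 c=0 (map F.....FF.......)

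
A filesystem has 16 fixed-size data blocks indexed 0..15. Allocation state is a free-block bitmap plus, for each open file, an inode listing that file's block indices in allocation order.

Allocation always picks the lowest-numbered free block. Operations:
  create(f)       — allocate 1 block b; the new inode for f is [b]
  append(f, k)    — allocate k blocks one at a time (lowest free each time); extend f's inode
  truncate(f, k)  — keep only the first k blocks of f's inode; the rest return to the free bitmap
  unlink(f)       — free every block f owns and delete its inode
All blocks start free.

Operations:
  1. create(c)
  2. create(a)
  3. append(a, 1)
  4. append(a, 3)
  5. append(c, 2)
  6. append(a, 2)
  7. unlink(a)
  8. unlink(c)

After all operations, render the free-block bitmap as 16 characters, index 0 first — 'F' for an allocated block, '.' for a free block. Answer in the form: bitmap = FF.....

create(c): bitmap=F............... | c=[0]
create(a): bitmap=FF.............. | a=[1] c=[0]
append(a, 1): bitmap=FFF............. | a=[1, 2] c=[0]
append(a, 3): bitmap=FFFFFF.......... | a=[1, 2, 3, 4, 5] c=[0]
append(c, 2): bitmap=FFFFFFFF........ | a=[1, 2, 3, 4, 5] c=[0, 6, 7]
append(a, 2): bitmap=FFFFFFFFFF...... | a=[1, 2, 3, 4, 5, 8, 9] c=[0, 6, 7]
unlink(a): bitmap=F.....FF........ | c=[0, 6, 7]
unlink(c): bitmap=................ | 

bitmap = ................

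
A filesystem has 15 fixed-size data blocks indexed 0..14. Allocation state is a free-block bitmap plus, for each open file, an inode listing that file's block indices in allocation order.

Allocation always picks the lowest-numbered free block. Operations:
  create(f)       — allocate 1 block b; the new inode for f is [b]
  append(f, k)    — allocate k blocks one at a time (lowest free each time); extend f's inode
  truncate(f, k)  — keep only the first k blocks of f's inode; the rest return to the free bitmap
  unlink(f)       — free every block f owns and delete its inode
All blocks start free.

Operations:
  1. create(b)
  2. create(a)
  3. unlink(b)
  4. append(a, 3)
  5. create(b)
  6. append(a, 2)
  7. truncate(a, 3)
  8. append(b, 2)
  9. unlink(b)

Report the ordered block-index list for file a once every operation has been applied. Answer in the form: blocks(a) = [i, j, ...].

[1] create(b) — b=0 (map F..............)
[2] create(a) — a=1 b=0 (map FF.............)
[3] unlink(b) — a=1 (map .F.............)
[4] append(a, 3) — a=1,0,2,3 (map FFFF...........)
[5] create(b) — a=1,0,2,3 b=4 (map FFFFF..........)
[6] append(a, 2) — a=1,0,2,3,5,6 b=4 (map FFFFFFF........)
[7] truncate(a, 3) — a=1,0,2 b=4 (map FFF.F..........)
[8] append(b, 2) — a=1,0,2 b=4,3,5 (map FFFFFF.........)
[9] unlink(b) — a=1,0,2 (map FFF............)

blocks(a) = [1, 0, 2]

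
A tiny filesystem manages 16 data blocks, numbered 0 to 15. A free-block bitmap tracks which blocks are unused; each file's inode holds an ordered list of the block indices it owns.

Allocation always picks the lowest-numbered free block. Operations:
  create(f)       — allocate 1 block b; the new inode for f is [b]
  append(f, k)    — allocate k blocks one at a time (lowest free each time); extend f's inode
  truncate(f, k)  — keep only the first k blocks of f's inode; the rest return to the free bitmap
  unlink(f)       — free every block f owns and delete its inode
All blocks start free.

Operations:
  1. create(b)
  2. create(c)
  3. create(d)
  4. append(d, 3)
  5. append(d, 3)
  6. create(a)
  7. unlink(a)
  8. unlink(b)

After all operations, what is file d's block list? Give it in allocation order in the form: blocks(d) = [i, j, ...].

[1] create(b) — b=0 (map F...............)
[2] create(c) — b=0 c=1 (map FF..............)
[3] create(d) — b=0 c=1 d=2 (map FFF.............)
[4] append(d, 3) — b=0 c=1 d=2,3,4,5 (map FFFFFF..........)
[5] append(d, 3) — b=0 c=1 d=2,3,4,5,6,7,8 (map FFFFFFFFF.......)
[6] create(a) — a=9 b=0 c=1 d=2,3,4,5,6,7,8 (map FFFFFFFFFF......)
[7] unlink(a) — b=0 c=1 d=2,3,4,5,6,7,8 (map FFFFFFFFF.......)
[8] unlink(b) — c=1 d=2,3,4,5,6,7,8 (map .FFFFFFFF.......)

blocks(d) = [2, 3, 4, 5, 6, 7, 8]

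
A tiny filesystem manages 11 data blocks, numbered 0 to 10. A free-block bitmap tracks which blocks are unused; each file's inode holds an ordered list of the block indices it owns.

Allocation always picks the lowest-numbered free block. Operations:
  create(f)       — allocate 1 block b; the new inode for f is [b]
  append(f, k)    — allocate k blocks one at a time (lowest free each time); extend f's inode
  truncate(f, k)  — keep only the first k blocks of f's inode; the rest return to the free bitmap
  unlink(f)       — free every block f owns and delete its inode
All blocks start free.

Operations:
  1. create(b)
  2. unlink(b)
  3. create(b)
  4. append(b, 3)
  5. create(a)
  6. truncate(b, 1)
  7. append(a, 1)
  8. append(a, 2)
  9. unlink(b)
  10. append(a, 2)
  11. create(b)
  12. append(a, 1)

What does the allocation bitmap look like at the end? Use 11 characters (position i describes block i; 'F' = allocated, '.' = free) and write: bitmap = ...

after create(b) → b:[0]  free=[F..........]
after unlink(b) →   free=[...........]
after create(b) → b:[0]  free=[F..........]
after append(b, 3) → b:[0, 1, 2, 3]  free=[FFFF.......]
after create(a) → a:[4], b:[0, 1, 2, 3]  free=[FFFFF......]
after truncate(b, 1) → a:[4], b:[0]  free=[F...F......]
after append(a, 1) → a:[4, 1], b:[0]  free=[FF..F......]
after append(a, 2) → a:[4, 1, 2, 3], b:[0]  free=[FFFFF......]
after unlink(b) → a:[4, 1, 2, 3]  free=[.FFFF......]
after append(a, 2) → a:[4, 1, 2, 3, 0, 5]  free=[FFFFFF.....]
after create(b) → a:[4, 1, 2, 3, 0, 5], b:[6]  free=[FFFFFFF....]
after append(a, 1) → a:[4, 1, 2, 3, 0, 5, 7], b:[6]  free=[FFFFFFFF...]

bitmap = FFFFFFFF...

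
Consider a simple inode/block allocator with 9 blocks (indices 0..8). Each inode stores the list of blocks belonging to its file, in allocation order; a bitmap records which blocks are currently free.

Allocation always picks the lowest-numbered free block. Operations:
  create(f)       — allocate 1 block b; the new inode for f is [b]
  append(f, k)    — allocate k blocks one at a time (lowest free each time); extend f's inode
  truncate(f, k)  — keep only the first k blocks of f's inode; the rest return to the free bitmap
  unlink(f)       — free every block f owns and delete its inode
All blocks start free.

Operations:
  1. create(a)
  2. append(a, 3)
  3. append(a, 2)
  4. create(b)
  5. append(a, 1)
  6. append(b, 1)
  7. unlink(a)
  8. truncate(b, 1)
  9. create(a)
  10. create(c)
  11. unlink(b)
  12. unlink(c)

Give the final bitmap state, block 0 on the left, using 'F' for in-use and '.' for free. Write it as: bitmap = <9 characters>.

after create(a) → a:[0]  free=[F........]
after append(a, 3) → a:[0, 1, 2, 3]  free=[FFFF.....]
after append(a, 2) → a:[0, 1, 2, 3, 4, 5]  free=[FFFFFF...]
after create(b) → a:[0, 1, 2, 3, 4, 5], b:[6]  free=[FFFFFFF..]
after append(a, 1) → a:[0, 1, 2, 3, 4, 5, 7], b:[6]  free=[FFFFFFFF.]
after append(b, 1) → a:[0, 1, 2, 3, 4, 5, 7], b:[6, 8]  free=[FFFFFFFFF]
after unlink(a) → b:[6, 8]  free=[......F.F]
after truncate(b, 1) → b:[6]  free=[......F..]
after create(a) → a:[0], b:[6]  free=[F.....F..]
after create(c) → a:[0], b:[6], c:[1]  free=[FF....F..]
after unlink(b) → a:[0], c:[1]  free=[FF.......]
after unlink(c) → a:[0]  free=[F........]

bitmap = F........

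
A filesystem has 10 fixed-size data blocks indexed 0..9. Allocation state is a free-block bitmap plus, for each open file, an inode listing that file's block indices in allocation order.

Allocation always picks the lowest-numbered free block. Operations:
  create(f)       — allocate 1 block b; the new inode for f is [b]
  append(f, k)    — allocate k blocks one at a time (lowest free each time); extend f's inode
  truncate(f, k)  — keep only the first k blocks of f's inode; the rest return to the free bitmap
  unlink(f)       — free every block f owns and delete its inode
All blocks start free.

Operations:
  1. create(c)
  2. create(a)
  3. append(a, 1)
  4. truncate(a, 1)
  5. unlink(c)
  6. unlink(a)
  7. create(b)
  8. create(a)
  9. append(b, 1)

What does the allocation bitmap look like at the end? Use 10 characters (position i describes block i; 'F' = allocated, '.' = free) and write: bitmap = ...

bitmap = FFF.......

[1] create(c) — c=0 (map F.........)
[2] create(a) — a=1 c=0 (map FF........)
[3] append(a, 1) — a=1,2 c=0 (map FFF.......)
[4] truncate(a, 1) — a=1 c=0 (map FF........)
[5] unlink(c) — a=1 (map .F........)
[6] unlink(a) —  (map ..........)
[7] create(b) — b=0 (map F.........)
[8] create(a) — a=1 b=0 (map FF........)
[9] append(b, 1) — a=1 b=0,2 (map FFF.......)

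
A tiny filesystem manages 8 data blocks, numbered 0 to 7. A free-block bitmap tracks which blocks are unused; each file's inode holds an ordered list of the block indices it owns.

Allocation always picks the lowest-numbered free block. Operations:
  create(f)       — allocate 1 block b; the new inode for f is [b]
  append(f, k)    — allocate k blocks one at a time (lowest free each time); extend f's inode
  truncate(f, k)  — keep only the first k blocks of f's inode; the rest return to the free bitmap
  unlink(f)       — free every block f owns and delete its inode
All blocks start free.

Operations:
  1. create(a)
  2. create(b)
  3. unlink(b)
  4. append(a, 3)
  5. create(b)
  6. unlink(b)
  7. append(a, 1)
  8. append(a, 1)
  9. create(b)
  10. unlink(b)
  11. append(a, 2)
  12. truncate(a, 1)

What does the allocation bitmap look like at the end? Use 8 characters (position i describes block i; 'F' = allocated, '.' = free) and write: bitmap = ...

  1. create(a)  ⇒  F.......  {a→[0]}
  2. create(b)  ⇒  FF......  {a→[0]; b→[1]}
  3. unlink(b)  ⇒  F.......  {a→[0]}
  4. append(a, 3)  ⇒  FFFF....  {a→[0, 1, 2, 3]}
  5. create(b)  ⇒  FFFFF...  {a→[0, 1, 2, 3]; b→[4]}
  6. unlink(b)  ⇒  FFFF....  {a→[0, 1, 2, 3]}
  7. append(a, 1)  ⇒  FFFFF...  {a→[0, 1, 2, 3, 4]}
  8. append(a, 1)  ⇒  FFFFFF..  {a→[0, 1, 2, 3, 4, 5]}
  9. create(b)  ⇒  FFFFFFF.  {a→[0, 1, 2, 3, 4, 5]; b→[6]}
  10. unlink(b)  ⇒  FFFFFF..  {a→[0, 1, 2, 3, 4, 5]}
  11. append(a, 2)  ⇒  FFFFFFFF  {a→[0, 1, 2, 3, 4, 5, 6, 7]}
  12. truncate(a, 1)  ⇒  F.......  {a→[0]}

bitmap = F.......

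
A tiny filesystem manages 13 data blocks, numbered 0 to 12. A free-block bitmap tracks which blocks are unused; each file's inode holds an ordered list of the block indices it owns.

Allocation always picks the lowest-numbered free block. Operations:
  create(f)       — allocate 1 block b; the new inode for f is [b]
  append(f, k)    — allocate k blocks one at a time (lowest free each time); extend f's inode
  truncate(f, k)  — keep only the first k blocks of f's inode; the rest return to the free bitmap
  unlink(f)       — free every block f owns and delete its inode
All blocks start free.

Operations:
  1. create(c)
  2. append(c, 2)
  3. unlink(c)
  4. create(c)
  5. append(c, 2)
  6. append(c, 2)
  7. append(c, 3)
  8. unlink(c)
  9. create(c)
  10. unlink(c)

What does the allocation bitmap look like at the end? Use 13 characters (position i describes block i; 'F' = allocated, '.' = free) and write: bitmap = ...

bitmap = .............

  1. create(c)  ⇒  F............  {c→[0]}
  2. append(c, 2)  ⇒  FFF..........  {c→[0, 1, 2]}
  3. unlink(c)  ⇒  .............  {}
  4. create(c)  ⇒  F............  {c→[0]}
  5. append(c, 2)  ⇒  FFF..........  {c→[0, 1, 2]}
  6. append(c, 2)  ⇒  FFFFF........  {c→[0, 1, 2, 3, 4]}
  7. append(c, 3)  ⇒  FFFFFFFF.....  {c→[0, 1, 2, 3, 4, 5, 6, 7]}
  8. unlink(c)  ⇒  .............  {}
  9. create(c)  ⇒  F............  {c→[0]}
  10. unlink(c)  ⇒  .............  {}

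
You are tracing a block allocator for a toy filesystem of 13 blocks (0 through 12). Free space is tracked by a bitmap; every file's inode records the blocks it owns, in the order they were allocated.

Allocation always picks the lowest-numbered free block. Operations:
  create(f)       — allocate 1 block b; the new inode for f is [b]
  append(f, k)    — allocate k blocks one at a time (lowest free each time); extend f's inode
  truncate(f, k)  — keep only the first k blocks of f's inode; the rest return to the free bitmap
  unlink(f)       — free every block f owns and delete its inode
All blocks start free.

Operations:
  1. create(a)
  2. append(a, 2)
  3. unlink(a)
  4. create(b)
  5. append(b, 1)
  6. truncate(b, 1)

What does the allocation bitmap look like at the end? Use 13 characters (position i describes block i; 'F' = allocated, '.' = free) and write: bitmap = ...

after create(a) → a:[0]  free=[F............]
after append(a, 2) → a:[0, 1, 2]  free=[FFF..........]
after unlink(a) →   free=[.............]
after create(b) → b:[0]  free=[F............]
after append(b, 1) → b:[0, 1]  free=[FF...........]
after truncate(b, 1) → b:[0]  free=[F............]

bitmap = F............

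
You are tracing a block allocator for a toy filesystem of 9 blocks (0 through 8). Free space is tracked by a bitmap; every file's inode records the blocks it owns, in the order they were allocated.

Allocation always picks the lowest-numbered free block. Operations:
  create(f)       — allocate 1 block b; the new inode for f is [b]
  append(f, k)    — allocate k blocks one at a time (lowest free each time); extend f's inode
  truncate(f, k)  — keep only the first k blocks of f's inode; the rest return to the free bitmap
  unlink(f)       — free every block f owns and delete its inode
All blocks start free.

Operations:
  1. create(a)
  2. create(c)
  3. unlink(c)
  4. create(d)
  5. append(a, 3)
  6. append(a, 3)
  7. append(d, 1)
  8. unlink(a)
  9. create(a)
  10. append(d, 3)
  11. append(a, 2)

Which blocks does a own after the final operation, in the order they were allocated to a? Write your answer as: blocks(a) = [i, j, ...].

blocks(a) = [0, 5, 6]

after create(a) → a:[0]  free=[F........]
after create(c) → a:[0], c:[1]  free=[FF.......]
after unlink(c) → a:[0]  free=[F........]
after create(d) → a:[0], d:[1]  free=[FF.......]
after append(a, 3) → a:[0, 2, 3, 4], d:[1]  free=[FFFFF....]
after append(a, 3) → a:[0, 2, 3, 4, 5, 6, 7], d:[1]  free=[FFFFFFFF.]
after append(d, 1) → a:[0, 2, 3, 4, 5, 6, 7], d:[1, 8]  free=[FFFFFFFFF]
after unlink(a) → d:[1, 8]  free=[.F......F]
after create(a) → a:[0], d:[1, 8]  free=[FF......F]
after append(d, 3) → a:[0], d:[1, 8, 2, 3, 4]  free=[FFFFF...F]
after append(a, 2) → a:[0, 5, 6], d:[1, 8, 2, 3, 4]  free=[FFFFFFF.F]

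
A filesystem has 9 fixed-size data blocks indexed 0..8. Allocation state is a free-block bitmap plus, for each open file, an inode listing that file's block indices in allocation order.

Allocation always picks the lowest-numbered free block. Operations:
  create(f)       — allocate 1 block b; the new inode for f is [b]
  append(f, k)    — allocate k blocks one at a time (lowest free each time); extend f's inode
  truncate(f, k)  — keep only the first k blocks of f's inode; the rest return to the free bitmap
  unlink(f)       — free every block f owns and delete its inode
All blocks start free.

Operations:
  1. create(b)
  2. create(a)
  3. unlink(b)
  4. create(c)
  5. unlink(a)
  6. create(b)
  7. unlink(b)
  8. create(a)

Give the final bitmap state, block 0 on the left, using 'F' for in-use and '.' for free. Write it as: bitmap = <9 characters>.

bitmap = FF.......

  1. create(b)  ⇒  F........  {b→[0]}
  2. create(a)  ⇒  FF.......  {a→[1]; b→[0]}
  3. unlink(b)  ⇒  .F.......  {a→[1]}
  4. create(c)  ⇒  FF.......  {a→[1]; c→[0]}
  5. unlink(a)  ⇒  F........  {c→[0]}
  6. create(b)  ⇒  FF.......  {b→[1]; c→[0]}
  7. unlink(b)  ⇒  F........  {c→[0]}
  8. create(a)  ⇒  FF.......  {a→[1]; c→[0]}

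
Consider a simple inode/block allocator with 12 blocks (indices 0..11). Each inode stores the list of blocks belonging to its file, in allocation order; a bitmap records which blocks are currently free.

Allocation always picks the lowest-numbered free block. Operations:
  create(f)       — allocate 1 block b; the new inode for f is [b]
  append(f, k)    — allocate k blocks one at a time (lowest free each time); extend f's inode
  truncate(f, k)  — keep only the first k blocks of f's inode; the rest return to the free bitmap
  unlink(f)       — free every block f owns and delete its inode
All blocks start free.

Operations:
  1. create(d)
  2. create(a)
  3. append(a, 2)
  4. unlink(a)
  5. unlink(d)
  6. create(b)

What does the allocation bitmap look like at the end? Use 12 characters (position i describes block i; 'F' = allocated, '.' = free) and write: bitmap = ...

  1. create(d)  ⇒  F...........  {d→[0]}
  2. create(a)  ⇒  FF..........  {a→[1]; d→[0]}
  3. append(a, 2)  ⇒  FFFF........  {a→[1, 2, 3]; d→[0]}
  4. unlink(a)  ⇒  F...........  {d→[0]}
  5. unlink(d)  ⇒  ............  {}
  6. create(b)  ⇒  F...........  {b→[0]}

bitmap = F...........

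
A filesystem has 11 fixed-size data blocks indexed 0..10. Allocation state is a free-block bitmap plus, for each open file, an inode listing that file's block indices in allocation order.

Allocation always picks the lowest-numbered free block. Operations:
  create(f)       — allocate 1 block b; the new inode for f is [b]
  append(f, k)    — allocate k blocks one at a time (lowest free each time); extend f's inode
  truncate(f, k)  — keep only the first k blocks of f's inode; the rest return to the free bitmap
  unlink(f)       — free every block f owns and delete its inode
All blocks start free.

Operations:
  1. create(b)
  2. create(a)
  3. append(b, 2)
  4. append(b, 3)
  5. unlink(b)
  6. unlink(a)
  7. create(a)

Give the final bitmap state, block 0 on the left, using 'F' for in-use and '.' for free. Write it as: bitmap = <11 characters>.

after create(b) → b:[0]  free=[F..........]
after create(a) → a:[1], b:[0]  free=[FF.........]
after append(b, 2) → a:[1], b:[0, 2, 3]  free=[FFFF.......]
after append(b, 3) → a:[1], b:[0, 2, 3, 4, 5, 6]  free=[FFFFFFF....]
after unlink(b) → a:[1]  free=[.F.........]
after unlink(a) →   free=[...........]
after create(a) → a:[0]  free=[F..........]

bitmap = F..........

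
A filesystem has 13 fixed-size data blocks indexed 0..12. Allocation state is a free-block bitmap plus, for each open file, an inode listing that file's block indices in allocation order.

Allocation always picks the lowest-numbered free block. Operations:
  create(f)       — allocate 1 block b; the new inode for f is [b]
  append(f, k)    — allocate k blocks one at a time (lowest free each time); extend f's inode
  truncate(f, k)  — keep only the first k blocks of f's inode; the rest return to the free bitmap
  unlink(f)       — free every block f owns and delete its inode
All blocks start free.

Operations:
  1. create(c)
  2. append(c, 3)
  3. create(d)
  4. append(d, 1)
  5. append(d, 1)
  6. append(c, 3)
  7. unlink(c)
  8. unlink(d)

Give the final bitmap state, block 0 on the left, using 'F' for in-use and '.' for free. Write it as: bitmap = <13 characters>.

bitmap = .............

create(c): bitmap=F............ | c=[0]
append(c, 3): bitmap=FFFF......... | c=[0, 1, 2, 3]
create(d): bitmap=FFFFF........ | c=[0, 1, 2, 3] d=[4]
append(d, 1): bitmap=FFFFFF....... | c=[0, 1, 2, 3] d=[4, 5]
append(d, 1): bitmap=FFFFFFF...... | c=[0, 1, 2, 3] d=[4, 5, 6]
append(c, 3): bitmap=FFFFFFFFFF... | c=[0, 1, 2, 3, 7, 8, 9] d=[4, 5, 6]
unlink(c): bitmap=....FFF...... | d=[4, 5, 6]
unlink(d): bitmap=............. | 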